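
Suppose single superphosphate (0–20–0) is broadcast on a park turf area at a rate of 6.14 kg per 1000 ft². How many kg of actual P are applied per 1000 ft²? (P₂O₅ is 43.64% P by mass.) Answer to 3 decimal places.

0.536 kg P per thousand sq ft

P₂O₅ per 1000 ft² = 6.14 × 20% = 1.228 kg.
Elemental P = 1.228 × 0.4364 = 0.535899 kg per 1000 ft².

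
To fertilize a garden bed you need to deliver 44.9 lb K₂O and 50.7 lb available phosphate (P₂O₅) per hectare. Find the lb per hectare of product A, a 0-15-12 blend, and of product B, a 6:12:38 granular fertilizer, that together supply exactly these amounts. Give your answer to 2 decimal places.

325.77 lb product A, 15.28 lb product B

Let a = lb of product A, b = lb of product B (per hectare).
K₂O: 0.12·a + 0.38·b = 44.9
P₂O₅: 0.15·a + 0.12·b = 50.7
From row1: a = (44.9 − 0.38·b) / 0.12.
Into row2: 0.15·(44.9 − 0.38·b)/0.12 + 0.12·b = 50.7 → b = 15.2817, a = 325.7746.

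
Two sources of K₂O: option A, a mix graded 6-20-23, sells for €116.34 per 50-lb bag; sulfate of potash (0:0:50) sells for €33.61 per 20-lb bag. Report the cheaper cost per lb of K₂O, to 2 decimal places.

option A: K₂O per bag = 50 × 23% = 11.5 lb; cost = 116.34 / 11.5 = €10.1165/lb K₂O.
sulfate of potash: K₂O per bag = 20 × 50% = 10 lb; cost = 33.61 / 10 = €3.3610/lb K₂O.
sulfate of potash is cheaper.

€3.36 per lb K₂O (sulfate of potash)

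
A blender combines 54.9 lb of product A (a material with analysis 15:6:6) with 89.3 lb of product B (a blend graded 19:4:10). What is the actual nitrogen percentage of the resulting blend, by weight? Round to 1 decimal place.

Total mass = 54.9 + 89.3 = 144.2 lb.
N mass = 15%×54.9 + 19%×89.3 = 25.202 lb.
% N = 25.202 / 144.2 = 17.4771%.

17.5% N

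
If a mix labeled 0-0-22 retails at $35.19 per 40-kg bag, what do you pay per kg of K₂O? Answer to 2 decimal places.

K₂O in bag = 40 × 22% = 8.8 kg.
Cost per kg K₂O = $35.19 / 8.8 = $3.9989.

$4.00 per kg K₂O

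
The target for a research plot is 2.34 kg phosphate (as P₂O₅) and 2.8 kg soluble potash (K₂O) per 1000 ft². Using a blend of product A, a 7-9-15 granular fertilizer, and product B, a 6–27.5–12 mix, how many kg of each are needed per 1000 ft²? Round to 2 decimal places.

With a, b = kg per 1000 ft² of product A and product B:
P₂O₅: 0.09·a + 0.275·b = 2.34
K₂O: 0.15·a + 0.12·b = 2.8
From row1: a = (2.34 − 0.275·b) / 0.09.
Into row2: 0.15·(2.34 − 0.275·b)/0.09 + 0.12·b = 2.8 → b = 3.25123, a = 16.0657.

16.07 kg product A, 3.25 kg product B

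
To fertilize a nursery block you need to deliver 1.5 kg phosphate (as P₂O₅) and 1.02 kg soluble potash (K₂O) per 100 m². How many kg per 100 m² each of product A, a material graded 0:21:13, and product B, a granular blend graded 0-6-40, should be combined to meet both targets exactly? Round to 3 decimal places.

With a, b = kg per 100 m² of product A and product B:
P₂O₅: 0.21·a + 0.06·b = 1.5
K₂O: 0.13·a + 0.4·b = 1.02
Eliminate a: (row1) − 0.21/0.13·(row2) → -0.586154·b = -0.147692, so b = 0.251969.
Back-substitute: a = (1.5 − 0.06·0.251969) / 0.21 = 7.07087.

7.071 kg product A, 0.252 kg product B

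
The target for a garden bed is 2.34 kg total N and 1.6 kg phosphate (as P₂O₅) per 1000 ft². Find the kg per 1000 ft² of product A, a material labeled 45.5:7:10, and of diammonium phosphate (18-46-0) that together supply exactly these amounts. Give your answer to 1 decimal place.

4.0 kg product A, 2.9 kg diammonium phosphate

Per-1000 ft² balance (a = product A, b = diammonium phosphate):
N: 0.455·a + 0.18·b = 2.34
P₂O₅: 0.07·a + 0.46·b = 1.6
From row1: a = (2.34 − 0.18·b) / 0.455.
Into row2: 0.07·(2.34 − 0.18·b)/0.455 + 0.46·b = 1.6 → b = 2.86833, a = 4.00813.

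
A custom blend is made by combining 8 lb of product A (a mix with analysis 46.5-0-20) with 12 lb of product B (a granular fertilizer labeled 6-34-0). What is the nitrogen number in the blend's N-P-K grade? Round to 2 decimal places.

Total mass = 8 + 12 = 20 lb.
N mass = 46.5%×8 + 6%×12 = 4.44 lb.
% N = 4.44 / 20 = 22.2%.

22.20% N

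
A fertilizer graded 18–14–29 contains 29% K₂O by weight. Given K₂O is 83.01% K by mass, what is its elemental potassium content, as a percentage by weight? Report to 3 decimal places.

%K = 29 × 0.8301 = 24.0729%.

24.073% K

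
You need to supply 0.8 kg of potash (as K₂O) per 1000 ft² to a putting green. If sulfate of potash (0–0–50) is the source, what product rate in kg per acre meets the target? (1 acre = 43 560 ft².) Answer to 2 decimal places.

69.70 kg of product per acre

Product per 1000 ft² = 0.8 / 50% = 1.6 kg.
Convert to per acre: 1.6 × 43.56 = 69.696 kg.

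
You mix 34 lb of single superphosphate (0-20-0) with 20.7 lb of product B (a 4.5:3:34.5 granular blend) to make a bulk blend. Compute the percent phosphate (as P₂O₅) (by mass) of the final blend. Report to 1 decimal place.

13.6% P₂O₅

Total mass = 34 + 20.7 = 54.7 lb.
P₂O₅ mass = 20%×34 + 3%×20.7 = 7.421 lb.
% P₂O₅ = 7.421 / 54.7 = 13.5667%.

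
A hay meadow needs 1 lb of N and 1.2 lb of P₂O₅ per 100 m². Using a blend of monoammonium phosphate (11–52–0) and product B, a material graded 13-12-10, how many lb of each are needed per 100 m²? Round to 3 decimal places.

Per-100 m² balance (a = monoammonium phosphate, b = product B):
N: 0.11·a + 0.13·b = 1
P₂O₅: 0.52·a + 0.12·b = 1.2
Eliminate a: (row1) − 0.11/0.52·(row2) → 0.104615·b = 0.746154, so b = 7.13235.
Back-substitute: a = (1 − 0.13·7.13235) / 0.11 = 0.661765.

0.662 lb monoammonium phosphate, 7.132 lb product B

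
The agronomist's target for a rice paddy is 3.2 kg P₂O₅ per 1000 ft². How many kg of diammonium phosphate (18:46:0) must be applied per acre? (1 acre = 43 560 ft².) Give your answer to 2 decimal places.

Product per 1000 ft² = 3.2 / 46% = 6.95652 kg.
Convert to per acre: 6.95652 × 43.56 = 303.026 kg.

303.03 kg of product per acre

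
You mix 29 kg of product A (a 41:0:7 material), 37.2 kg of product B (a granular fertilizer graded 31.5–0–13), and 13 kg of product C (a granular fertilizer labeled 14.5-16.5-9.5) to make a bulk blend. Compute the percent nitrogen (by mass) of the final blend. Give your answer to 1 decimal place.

Total mass = 29 + 37.2 + 13 = 79.2 kg.
N mass = 41%×29 + 31.5%×37.2 + 14.5%×13 = 25.493 kg.
% N = 25.493 / 79.2 = 32.1881%.

32.2% N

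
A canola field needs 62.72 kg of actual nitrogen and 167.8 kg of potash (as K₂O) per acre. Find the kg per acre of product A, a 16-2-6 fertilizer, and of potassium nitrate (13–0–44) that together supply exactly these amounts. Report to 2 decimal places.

With a, b = kg per acre of product A and potassium nitrate:
N: 0.16·a + 0.13·b = 62.72
K₂O: 0.06·a + 0.44·b = 167.8
Eliminate a: (row1) − 0.16/0.06·(row2) → -1.04333·b = -384.747, so b = 368.767.
Back-substitute: a = (62.72 − 0.13·368.767) / 0.16 = 92.377.

92.38 kg product A, 368.77 kg potassium nitrate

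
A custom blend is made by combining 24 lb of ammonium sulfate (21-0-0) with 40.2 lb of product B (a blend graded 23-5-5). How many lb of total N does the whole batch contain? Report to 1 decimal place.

14.3 lb N

N mass = 21%×24 + 23%×40.2 = 14.286 lb.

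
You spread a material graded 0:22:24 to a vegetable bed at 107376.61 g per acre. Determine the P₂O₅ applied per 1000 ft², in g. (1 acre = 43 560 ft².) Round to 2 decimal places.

542.31 g P₂O₅ per thousand sq ft

P₂O₅ per acre = 107376.61 × 22% = 23622.9 g.
Convert to per 1000 ft²: 23622.9 × 0.0229568 = 542.306 g.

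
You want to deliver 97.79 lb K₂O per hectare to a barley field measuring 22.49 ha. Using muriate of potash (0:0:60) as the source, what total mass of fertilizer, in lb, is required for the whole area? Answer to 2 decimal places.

3665.50 lb

Product per hectare = 97.79 / 60% = 162.983 lb.
Total product = 162.983 × 22.49 = 3665.495 lb.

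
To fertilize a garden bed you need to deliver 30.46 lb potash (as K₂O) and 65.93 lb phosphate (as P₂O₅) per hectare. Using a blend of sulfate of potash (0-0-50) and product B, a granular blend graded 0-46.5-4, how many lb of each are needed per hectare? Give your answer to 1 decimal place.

Let a = lb of sulfate of potash, b = lb of product B (per hectare).
K₂O: 0.5·a + 0.04·b = 30.46
P₂O₅: 0·a + 0.465·b = 65.93
Solving simultaneously: a = 49.5772, b = 141.785.

49.6 lb sulfate of potash, 141.8 lb product B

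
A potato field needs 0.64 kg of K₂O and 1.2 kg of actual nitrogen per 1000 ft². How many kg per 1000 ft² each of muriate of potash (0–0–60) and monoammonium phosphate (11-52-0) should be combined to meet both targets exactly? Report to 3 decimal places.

Let a = kg of muriate of potash, b = kg of monoammonium phosphate (per 1000 ft²).
K₂O: 0.6·a + 0·b = 0.64
N: 0·a + 0.11·b = 1.2
Solving simultaneously: a = 1.06667, b = 10.9091.

1.067 kg muriate of potash, 10.909 kg monoammonium phosphate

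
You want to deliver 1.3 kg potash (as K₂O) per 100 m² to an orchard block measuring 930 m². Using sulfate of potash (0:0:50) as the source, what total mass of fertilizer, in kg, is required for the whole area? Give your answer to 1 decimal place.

24.2 kg

Product per 100 m² = 1.3 / 50% = 2.6 kg.
Total product = 2.6 × 930 / 100 = 24.18 kg.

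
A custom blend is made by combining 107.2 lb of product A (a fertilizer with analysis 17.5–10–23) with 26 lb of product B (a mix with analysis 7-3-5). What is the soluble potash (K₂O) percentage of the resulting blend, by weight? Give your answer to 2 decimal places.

19.49% K₂O

Total mass = 107.2 + 26 = 133.2 lb.
K₂O mass = 23%×107.2 + 5%×26 = 25.956 lb.
% K₂O = 25.956 / 133.2 = 19.4865%.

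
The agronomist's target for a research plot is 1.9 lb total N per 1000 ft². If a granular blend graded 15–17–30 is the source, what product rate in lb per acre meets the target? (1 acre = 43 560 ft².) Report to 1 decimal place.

Product per 1000 ft² = 1.9 / 15% = 12.6667 lb.
Convert to per acre: 12.6667 × 43.56 = 551.76 lb.

551.8 lb of product per acre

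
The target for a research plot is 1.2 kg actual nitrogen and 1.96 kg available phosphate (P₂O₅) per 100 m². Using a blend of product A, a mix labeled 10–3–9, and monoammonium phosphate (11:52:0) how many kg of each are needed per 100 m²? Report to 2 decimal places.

8.39 kg product A, 3.29 kg monoammonium phosphate

Let a = kg of product A, b = kg of monoammonium phosphate (per 100 m²).
N: 0.1·a + 0.11·b = 1.2
P₂O₅: 0.03·a + 0.52·b = 1.96
Eliminate b: (row1) − 0.11/0.52·(row2) → 0.0936538·a = 0.785385, so a = 8.38604.
Then b = (1.96 − 0.03·8.38604) / 0.52 = 3.28542.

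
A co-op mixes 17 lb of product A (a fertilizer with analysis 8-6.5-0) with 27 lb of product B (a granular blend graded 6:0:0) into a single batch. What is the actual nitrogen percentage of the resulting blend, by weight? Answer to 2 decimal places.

Total mass = 17 + 27 = 44 lb.
N mass = 8%×17 + 6%×27 = 2.98 lb.
% N = 2.98 / 44 = 6.77273%.

6.77% N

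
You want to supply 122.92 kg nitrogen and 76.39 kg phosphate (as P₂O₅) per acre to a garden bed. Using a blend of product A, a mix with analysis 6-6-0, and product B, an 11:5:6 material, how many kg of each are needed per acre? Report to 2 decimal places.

With a, b = kg per acre of product A and product B:
N: 0.06·a + 0.11·b = 122.92
P₂O₅: 0.06·a + 0.05·b = 76.39
Eliminate a: (row1) − 0.06/0.06·(row2) → 0.06·b = 46.53, so b = 775.5.
Back-substitute: a = (122.92 − 0.11·775.5) / 0.06 = 626.917.

626.92 kg product A, 775.50 kg product B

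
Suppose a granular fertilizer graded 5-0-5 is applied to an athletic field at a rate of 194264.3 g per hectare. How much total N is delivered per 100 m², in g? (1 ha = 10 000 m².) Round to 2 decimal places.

97.13 g N per hundred sq m

nitrogen per hectare = 194264.3 × 5% = 9713.22 g.
Convert to per 100 m²: 9713.22 × 0.01 = 97.1322 g.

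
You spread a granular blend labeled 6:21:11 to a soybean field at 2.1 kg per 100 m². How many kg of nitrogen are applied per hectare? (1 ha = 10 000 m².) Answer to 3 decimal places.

nitrogen per 100 m² = 2.1 × 6% = 0.126 kg.
Convert to per hectare: 0.126 × 100 = 12.6 kg.

12.600 kg N per hectare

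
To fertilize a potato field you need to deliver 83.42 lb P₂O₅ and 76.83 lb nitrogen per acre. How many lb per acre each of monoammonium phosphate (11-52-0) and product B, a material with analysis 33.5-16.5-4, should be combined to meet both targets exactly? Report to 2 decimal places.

Let a = lb of monoammonium phosphate, b = lb of product B (per acre).
P₂O₅: 0.52·a + 0.165·b = 83.42
N: 0.11·a + 0.335·b = 76.83
Eliminate b: (row1) − 0.165/0.335·(row2) → 0.465821·a = 45.5784, so a = 97.8452.
Then b = (76.83 − 0.11·97.8452) / 0.335 = 197.214995.

97.85 lb monoammonium phosphate, 197.21 lb product B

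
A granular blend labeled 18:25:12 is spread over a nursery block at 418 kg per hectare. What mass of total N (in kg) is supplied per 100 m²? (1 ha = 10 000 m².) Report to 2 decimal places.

nitrogen per hectare = 418 × 18% = 75.24 kg.
Convert to per 100 m²: 75.24 × 0.01 = 0.7524 kg.

0.75 kg N per hundred sq m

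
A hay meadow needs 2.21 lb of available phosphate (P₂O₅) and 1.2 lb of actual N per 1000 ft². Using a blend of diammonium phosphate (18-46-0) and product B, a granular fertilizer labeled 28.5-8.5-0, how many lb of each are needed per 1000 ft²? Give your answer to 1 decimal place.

With a, b = lb per 1000 ft² of diammonium phosphate and product B:
P₂O₅: 0.46·a + 0.085·b = 2.21
N: 0.18·a + 0.285·b = 1.2
From row1: a = (2.21 − 0.085·b) / 0.46.
Into row2: 0.18·(2.21 − 0.085·b)/0.46 + 0.285·b = 1.2 → b = 1.33161, a = 4.55829.

4.6 lb diammonium phosphate, 1.3 lb product B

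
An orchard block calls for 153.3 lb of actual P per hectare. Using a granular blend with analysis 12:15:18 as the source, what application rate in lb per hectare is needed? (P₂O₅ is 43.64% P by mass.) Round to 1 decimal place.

As P₂O₅: 153.3 / 0.4364 = 351.283 lb per hectare.
Product per hectare = 351.283 / 15% = 2341.89 lb.

2341.9 lb of product per hectare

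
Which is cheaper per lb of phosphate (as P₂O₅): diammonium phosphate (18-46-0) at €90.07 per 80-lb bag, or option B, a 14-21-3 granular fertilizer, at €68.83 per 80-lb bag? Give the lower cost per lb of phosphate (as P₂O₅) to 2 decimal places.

€2.45 per lb P₂O₅ (diammonium phosphate)

diammonium phosphate: P₂O₅ per bag = 80 × 46% = 36.8 lb; cost = 90.07 / 36.8 = €2.4476/lb P₂O₅.
option B: P₂O₅ per bag = 80 × 21% = 16.8 lb; cost = 68.83 / 16.8 = €4.0970/lb P₂O₅.
diammonium phosphate is cheaper.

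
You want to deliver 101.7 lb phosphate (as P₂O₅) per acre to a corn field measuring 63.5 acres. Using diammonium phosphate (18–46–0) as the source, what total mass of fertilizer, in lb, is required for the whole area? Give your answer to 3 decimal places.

Product per acre = 101.7 / 46% = 221.087 lb.
Total product = 221.087 × 63.5 = 14039.0217 lb.

14039.022 lb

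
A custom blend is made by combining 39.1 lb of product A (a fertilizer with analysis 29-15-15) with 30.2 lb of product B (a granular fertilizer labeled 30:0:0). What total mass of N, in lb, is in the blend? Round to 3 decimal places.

N mass = 29%×39.1 + 30%×30.2 = 20.399 lb.

20.399 lb N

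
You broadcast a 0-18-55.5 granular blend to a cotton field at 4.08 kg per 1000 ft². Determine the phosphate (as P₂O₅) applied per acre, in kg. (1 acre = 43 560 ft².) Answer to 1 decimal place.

32.0 kg P₂O₅ per acre

P₂O₅ per 1000 ft² = 4.08 × 18% = 0.7344 kg.
Convert to per acre: 0.7344 × 43.56 = 31.9905 kg.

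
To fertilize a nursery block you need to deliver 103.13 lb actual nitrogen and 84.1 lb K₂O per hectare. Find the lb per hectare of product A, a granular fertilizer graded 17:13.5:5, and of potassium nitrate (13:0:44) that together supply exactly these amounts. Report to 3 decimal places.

Let a = lb of product A, b = lb of potassium nitrate (per hectare).
N: 0.17·a + 0.13·b = 103.13
K₂O: 0.05·a + 0.44·b = 84.1
From row1: a = (103.13 − 0.13·b) / 0.17.
Into row2: 0.05·(103.13 − 0.13·b)/0.17 + 0.44·b = 84.1 → b = 133.8287, a = 504.30747.

504.307 lb product A, 133.829 lb potassium nitrate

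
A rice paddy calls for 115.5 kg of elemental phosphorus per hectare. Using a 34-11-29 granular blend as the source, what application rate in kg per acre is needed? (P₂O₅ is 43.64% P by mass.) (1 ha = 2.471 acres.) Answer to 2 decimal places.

973.71 kg of product per acre

As P₂O₅: 115.5 / 0.4364 = 264.665 kg per hectare.
Product per hectare = 264.665 / 11% = 2406.05 kg.
Convert to per acre: 2406.05 × 0.404694 = 973.7149 kg.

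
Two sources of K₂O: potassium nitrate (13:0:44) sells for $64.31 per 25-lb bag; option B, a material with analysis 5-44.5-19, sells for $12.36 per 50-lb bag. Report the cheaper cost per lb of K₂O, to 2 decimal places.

potassium nitrate: K₂O per bag = 25 × 44% = 11 lb; cost = 64.31 / 11 = $5.8464/lb K₂O.
option B: K₂O per bag = 50 × 19% = 9.5 lb; cost = 12.36 / 9.5 = $1.3011/lb K₂O.
option B is cheaper.

$1.30 per lb K₂O (option B)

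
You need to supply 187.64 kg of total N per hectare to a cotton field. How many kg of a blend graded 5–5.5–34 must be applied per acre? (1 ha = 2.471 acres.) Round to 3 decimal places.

1518.737 kg of product per acre

Product per hectare = 187.64 / 5% = 3752.8 kg.
Convert to per acre: 3752.8 × 0.404694 = 1518.7374 kg.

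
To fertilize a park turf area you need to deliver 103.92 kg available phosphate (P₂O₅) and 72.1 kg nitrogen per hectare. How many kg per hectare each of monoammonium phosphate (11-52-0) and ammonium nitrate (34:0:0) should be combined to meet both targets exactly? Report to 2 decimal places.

199.85 kg monoammonium phosphate, 147.40 kg ammonium nitrate

With a, b = kg per hectare of monoammonium phosphate and ammonium nitrate:
P₂O₅: 0.52·a + 0·b = 103.92
N: 0.11·a + 0.34·b = 72.1
Solving simultaneously: a = 199.846, b = 147.403.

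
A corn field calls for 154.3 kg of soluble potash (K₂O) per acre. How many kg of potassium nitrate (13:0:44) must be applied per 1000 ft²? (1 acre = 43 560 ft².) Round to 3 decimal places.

Product per acre = 154.3 / 44% = 350.682 kg.
Convert to per 1000 ft²: 350.682 × 0.0229568 = 8.05055 kg.

8.051 kg of product per thousand sq ft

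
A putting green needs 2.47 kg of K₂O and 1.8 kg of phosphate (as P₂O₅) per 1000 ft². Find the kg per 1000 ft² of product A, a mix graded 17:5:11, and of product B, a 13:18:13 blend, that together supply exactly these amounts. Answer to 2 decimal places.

Per-1000 ft² balance (a = product A, b = product B):
K₂O: 0.11·a + 0.13·b = 2.47
P₂O₅: 0.05·a + 0.18·b = 1.8
From row1: a = (2.47 − 0.13·b) / 0.11.
Into row2: 0.05·(2.47 − 0.13·b)/0.11 + 0.18·b = 1.8 → b = 5.6015, a = 15.8346.

15.83 kg product A, 5.60 kg product B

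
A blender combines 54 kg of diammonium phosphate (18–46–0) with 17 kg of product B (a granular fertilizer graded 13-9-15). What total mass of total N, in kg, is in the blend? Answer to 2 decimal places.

11.93 kg N

N mass = 18%×54 + 13%×17 = 11.93 kg.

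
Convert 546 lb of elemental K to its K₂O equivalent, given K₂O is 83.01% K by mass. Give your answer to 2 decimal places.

657.75 lb K₂O

K₂O = 546 / 0.8301 = 657.752 lb.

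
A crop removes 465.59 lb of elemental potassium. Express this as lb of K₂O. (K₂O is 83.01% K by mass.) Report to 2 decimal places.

560.88 lb K₂O

K₂O = 465.59 / 0.8301 = 560.884 lb.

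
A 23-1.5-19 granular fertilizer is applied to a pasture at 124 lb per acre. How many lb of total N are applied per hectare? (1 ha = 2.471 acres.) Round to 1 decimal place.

nitrogen per acre = 124 × 23% = 28.52 lb.
Convert to per hectare: 28.52 × 2.471 = 70.4729 lb.

70.5 lb N per hectare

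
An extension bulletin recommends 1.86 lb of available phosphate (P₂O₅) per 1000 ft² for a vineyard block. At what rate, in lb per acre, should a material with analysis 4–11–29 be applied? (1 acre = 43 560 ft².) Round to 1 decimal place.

736.6 lb of product per acre

Product per 1000 ft² = 1.86 / 11% = 16.9091 lb.
Convert to per acre: 16.9091 × 43.56 = 736.56 lb.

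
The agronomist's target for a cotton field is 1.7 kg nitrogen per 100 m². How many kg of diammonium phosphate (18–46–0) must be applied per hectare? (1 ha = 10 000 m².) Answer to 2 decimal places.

Product per 100 m² = 1.7 / 18% = 9.44444 kg.
Convert to per hectare: 9.44444 × 100 = 944.444 kg.

944.44 kg of product per hectare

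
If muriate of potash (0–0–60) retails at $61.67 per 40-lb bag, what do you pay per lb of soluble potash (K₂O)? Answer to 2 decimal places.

$2.57 per lb K₂O

K₂O in bag = 40 × 60% = 24 lb.
Cost per lb K₂O = $61.67 / 24 = $2.5696.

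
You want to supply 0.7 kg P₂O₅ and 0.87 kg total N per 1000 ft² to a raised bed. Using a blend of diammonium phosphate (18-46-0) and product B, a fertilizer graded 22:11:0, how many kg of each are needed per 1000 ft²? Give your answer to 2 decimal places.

Per-1000 ft² balance (a = diammonium phosphate, b = product B):
P₂O₅: 0.46·a + 0.11·b = 0.7
N: 0.18·a + 0.22·b = 0.87
From row1: a = (0.7 − 0.11·b) / 0.46.
Into row2: 0.18·(0.7 − 0.11·b)/0.46 + 0.22·b = 0.87 → b = 3.36855, a = 0.716216.

0.72 kg diammonium phosphate, 3.37 kg product B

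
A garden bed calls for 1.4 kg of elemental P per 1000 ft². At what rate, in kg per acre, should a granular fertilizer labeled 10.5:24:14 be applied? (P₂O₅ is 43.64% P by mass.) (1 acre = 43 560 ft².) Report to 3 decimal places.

582.264 kg of product per acre

As P₂O₅: 1.4 / 0.4364 = 3.20807 kg per 1000 ft².
Product per 1000 ft² = 3.20807 / 24% = 13.3669 kg.
Convert to per acre: 13.3669 × 43.56 = 582.26398 kg.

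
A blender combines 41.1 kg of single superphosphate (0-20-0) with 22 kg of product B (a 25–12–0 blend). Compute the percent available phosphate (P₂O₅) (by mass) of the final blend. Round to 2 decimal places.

17.21% P₂O₅

Total mass = 41.1 + 22 = 63.1 kg.
P₂O₅ mass = 20%×41.1 + 12%×22 = 10.86 kg.
% P₂O₅ = 10.86 / 63.1 = 17.2108%.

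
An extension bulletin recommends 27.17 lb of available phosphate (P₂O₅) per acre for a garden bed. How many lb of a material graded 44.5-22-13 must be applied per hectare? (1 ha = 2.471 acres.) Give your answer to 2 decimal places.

305.17 lb of product per hectare

Product per acre = 27.17 / 22% = 123.5 lb.
Convert to per hectare: 123.5 × 2.471 = 305.169 lb.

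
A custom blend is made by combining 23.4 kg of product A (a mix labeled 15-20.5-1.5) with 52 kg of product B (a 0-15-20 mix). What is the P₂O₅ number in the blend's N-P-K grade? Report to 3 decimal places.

16.707% P₂O₅

Total mass = 23.4 + 52 = 75.4 kg.
P₂O₅ mass = 20.5%×23.4 + 15%×52 = 12.597 kg.
% P₂O₅ = 12.597 / 75.4 = 16.7069%.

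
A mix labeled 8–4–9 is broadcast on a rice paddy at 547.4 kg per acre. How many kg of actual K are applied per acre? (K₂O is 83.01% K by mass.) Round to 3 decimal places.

40.896 kg K per acre

K₂O per acre = 547.4 × 9% = 49.266 kg.
Elemental K = 49.266 × 0.8301 = 40.8957 kg per acre.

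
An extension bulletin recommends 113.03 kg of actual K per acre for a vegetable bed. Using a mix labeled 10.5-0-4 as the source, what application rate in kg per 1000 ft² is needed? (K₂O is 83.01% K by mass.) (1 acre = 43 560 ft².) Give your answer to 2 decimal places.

78.15 kg of product per thousand sq ft

As K₂O: 113.03 / 0.8301 = 136.164 kg per acre.
Product per acre = 136.164 / 4% = 3404.11 kg.
Convert to per 1000 ft²: 3404.11 × 0.0229568 = 78.1476 kg.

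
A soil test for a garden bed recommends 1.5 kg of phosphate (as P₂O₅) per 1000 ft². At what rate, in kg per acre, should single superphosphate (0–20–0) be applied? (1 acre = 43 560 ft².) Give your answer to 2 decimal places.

326.70 kg of product per acre

Product per 1000 ft² = 1.5 / 20% = 7.5 kg.
Convert to per acre: 7.5 × 43.56 = 326.7 kg.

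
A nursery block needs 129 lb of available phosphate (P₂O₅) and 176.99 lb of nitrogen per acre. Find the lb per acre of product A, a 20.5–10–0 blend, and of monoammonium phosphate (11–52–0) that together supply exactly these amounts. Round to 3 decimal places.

With a, b = lb per acre of product A and monoammonium phosphate:
P₂O₅: 0.1·a + 0.52·b = 129
N: 0.205·a + 0.11·b = 176.99
Solving simultaneously: a = 814.2762, b = 91.4854.

814.276 lb product A, 91.485 lb monoammonium phosphate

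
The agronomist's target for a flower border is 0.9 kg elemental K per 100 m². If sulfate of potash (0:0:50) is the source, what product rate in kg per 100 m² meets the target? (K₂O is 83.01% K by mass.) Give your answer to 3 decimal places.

2.168 kg of product per hundred sq m

As K₂O: 0.9 / 0.8301 = 1.08421 kg per 100 m².
Product per 100 m² = 1.08421 / 50% = 2.16841 kg.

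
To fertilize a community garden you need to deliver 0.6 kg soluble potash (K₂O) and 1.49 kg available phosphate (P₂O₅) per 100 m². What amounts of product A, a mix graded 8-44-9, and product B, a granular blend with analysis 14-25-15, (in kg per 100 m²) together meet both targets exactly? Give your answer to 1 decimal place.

1.7 kg product A, 3.0 kg product B

Let a = kg of product A, b = kg of product B (per 100 m²).
K₂O: 0.09·a + 0.15·b = 0.6
P₂O₅: 0.44·a + 0.25·b = 1.49
Eliminate a: (row1) − 0.09/0.44·(row2) → 0.0988636·b = 0.295227, so b = 2.98621.
Back-substitute: a = (0.6 − 0.15·2.98621) / 0.09 = 1.68966.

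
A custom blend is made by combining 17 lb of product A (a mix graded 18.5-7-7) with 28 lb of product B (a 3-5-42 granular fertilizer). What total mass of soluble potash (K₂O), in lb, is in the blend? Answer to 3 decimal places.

K₂O mass = 7%×17 + 42%×28 = 12.95 lb.

12.950 lb K₂O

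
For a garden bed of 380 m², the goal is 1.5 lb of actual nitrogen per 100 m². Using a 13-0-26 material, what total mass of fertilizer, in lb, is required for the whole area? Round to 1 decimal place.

43.8 lb

Product per 100 m² = 1.5 / 13% = 11.5385 lb.
Total product = 11.5385 × 380 / 100 = 43.8462 lb.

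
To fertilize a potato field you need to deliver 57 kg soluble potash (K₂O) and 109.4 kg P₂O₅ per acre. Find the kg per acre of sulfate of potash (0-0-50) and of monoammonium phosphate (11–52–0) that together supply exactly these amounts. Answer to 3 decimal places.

114.000 kg sulfate of potash, 210.385 kg monoammonium phosphate

With a, b = kg per acre of sulfate of potash and monoammonium phosphate:
K₂O: 0.5·a + 0·b = 57
P₂O₅: 0·a + 0.52·b = 109.4
Solving simultaneously: a = 114, b = 210.3846.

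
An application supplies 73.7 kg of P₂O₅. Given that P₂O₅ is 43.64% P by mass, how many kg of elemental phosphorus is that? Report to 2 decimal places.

32.16 kg P

P = 73.7 × 0.4364 = 32.1627 kg.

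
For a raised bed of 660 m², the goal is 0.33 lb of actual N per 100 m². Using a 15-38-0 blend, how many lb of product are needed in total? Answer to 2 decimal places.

14.52 lb

Product per 100 m² = 0.33 / 15% = 2.2 lb.
Total product = 2.2 × 660 / 100 = 14.52 lb.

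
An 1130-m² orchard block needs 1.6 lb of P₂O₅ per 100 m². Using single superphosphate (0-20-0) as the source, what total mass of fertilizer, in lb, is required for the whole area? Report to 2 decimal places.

90.40 lb

Product per 100 m² = 1.6 / 20% = 8 lb.
Total product = 8 × 1130 / 100 = 90.4 lb.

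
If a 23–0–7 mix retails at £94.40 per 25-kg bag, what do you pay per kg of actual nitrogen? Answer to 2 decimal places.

£16.42 per kg N

N in bag = 25 × 23% = 5.75 kg.
Cost per kg N = £94.40 / 5.75 = £16.4174.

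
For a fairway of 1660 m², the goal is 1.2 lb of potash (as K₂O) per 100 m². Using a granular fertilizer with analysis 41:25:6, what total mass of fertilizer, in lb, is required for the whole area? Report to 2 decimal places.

332.00 lb

Product per 100 m² = 1.2 / 6% = 20 lb.
Total product = 20 × 1660 / 100 = 332 lb.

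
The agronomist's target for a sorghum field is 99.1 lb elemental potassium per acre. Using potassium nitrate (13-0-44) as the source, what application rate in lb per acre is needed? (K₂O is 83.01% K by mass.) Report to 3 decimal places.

271.325 lb of product per acre

As K₂O: 99.1 / 0.8301 = 119.383 lb per acre.
Product per acre = 119.383 / 44% = 271.32547 lb.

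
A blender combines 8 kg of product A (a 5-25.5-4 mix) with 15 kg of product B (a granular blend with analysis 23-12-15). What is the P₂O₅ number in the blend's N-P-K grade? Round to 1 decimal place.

16.7% P₂O₅

Total mass = 8 + 15 = 23 kg.
P₂O₅ mass = 25.5%×8 + 12%×15 = 3.84 kg.
% P₂O₅ = 3.84 / 23 = 16.6957%.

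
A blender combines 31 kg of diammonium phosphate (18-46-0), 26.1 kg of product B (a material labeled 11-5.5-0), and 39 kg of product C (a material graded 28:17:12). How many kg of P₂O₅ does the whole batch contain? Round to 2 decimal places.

22.33 kg P₂O₅

P₂O₅ mass = 46%×31 + 5.5%×26.1 + 17%×39 = 22.3255 kg.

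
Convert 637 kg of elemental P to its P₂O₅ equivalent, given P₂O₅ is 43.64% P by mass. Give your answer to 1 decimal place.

1459.7 kg P₂O₅

P₂O₅ = 637 / 0.4364 = 1459.67 kg.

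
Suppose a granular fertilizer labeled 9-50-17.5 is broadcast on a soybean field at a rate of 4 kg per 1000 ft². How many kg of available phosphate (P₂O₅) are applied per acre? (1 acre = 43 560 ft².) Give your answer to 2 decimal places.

87.12 kg P₂O₅ per acre

P₂O₅ per 1000 ft² = 4 × 50% = 2 kg.
Convert to per acre: 2 × 43.56 = 87.12 kg.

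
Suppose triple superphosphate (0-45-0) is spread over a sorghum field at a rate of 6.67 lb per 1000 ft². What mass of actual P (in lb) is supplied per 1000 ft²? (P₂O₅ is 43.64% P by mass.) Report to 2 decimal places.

P₂O₅ per 1000 ft² = 6.67 × 45% = 3.0015 lb.
Elemental P = 3.0015 × 0.4364 = 1.30985 lb per 1000 ft².

1.31 lb P per thousand sq ft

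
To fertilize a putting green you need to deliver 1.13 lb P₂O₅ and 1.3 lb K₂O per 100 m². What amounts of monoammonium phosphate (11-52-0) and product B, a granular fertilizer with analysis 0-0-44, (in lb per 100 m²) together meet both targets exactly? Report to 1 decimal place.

2.2 lb monoammonium phosphate, 3.0 lb product B

Per-100 m² balance (a = monoammonium phosphate, b = product B):
P₂O₅: 0.52·a + 0·b = 1.13
K₂O: 0·a + 0.44·b = 1.3
Solving simultaneously: a = 2.17308, b = 2.95455.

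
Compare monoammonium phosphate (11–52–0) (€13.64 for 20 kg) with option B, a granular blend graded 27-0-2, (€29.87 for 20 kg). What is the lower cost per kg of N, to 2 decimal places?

€5.53 per kg N (option B)

monoammonium phosphate: N per bag = 20 × 11% = 2.2 kg; cost = 13.64 / 2.2 = €6.2000/kg N.
option B: N per bag = 20 × 27% = 5.4 kg; cost = 29.87 / 5.4 = €5.5315/kg N.
option B is cheaper.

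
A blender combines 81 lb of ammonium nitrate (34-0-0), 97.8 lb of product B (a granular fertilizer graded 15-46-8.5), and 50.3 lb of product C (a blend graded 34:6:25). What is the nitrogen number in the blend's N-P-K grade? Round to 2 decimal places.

25.89% N

Total mass = 81 + 97.8 + 50.3 = 229.1 lb.
N mass = 34%×81 + 15%×97.8 + 34%×50.3 = 59.312 lb.
% N = 59.312 / 229.1 = 25.8891%.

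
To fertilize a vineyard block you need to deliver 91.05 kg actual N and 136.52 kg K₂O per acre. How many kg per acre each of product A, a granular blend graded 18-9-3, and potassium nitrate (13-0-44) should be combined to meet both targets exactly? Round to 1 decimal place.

Per-acre balance (a = product A, b = potassium nitrate):
N: 0.18·a + 0.13·b = 91.05
K₂O: 0.03·a + 0.44·b = 136.52
Solving simultaneously: a = 296.34, b = 290.068.

296.3 kg product A, 290.1 kg potassium nitrate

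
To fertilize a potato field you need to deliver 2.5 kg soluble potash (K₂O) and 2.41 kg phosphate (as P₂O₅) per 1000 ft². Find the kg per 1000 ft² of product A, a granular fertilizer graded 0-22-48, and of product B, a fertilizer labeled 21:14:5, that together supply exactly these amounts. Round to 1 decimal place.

4.1 kg product A, 10.8 kg product B

With a, b = kg per 1000 ft² of product A and product B:
K₂O: 0.48·a + 0.05·b = 2.5
P₂O₅: 0.22·a + 0.14·b = 2.41
Eliminate a: (row1) − 0.48/0.22·(row2) → -0.255455·b = -2.75818, so b = 10.7972.
Back-substitute: a = (2.5 − 0.05·10.7972) / 0.48 = 4.08363.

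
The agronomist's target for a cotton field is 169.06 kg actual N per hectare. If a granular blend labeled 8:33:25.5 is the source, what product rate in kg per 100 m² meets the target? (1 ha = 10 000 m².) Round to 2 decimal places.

21.13 kg of product per hundred sq m

Product per hectare = 169.06 / 8% = 2113.25 kg.
Convert to per 100 m²: 2113.25 × 0.01 = 21.1325 kg.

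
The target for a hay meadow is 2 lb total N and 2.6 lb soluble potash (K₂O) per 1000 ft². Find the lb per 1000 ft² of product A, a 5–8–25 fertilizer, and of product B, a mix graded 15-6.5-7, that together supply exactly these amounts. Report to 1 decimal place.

With a, b = lb per 1000 ft² of product A and product B:
N: 0.05·a + 0.15·b = 2
K₂O: 0.25·a + 0.07·b = 2.6
Eliminate b: (row1) − 0.15/0.07·(row2) → -0.485714·a = -3.57143, so a = 7.35294.
Then b = (2.6 − 0.25·7.35294) / 0.07 = 10.8824.

7.4 lb product A, 10.9 lb product B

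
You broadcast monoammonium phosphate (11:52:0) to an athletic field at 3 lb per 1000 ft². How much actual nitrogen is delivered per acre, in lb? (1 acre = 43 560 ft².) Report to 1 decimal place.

14.4 lb N per acre

nitrogen per 1000 ft² = 3 × 11% = 0.33 lb.
Convert to per acre: 0.33 × 43.56 = 14.3748 lb.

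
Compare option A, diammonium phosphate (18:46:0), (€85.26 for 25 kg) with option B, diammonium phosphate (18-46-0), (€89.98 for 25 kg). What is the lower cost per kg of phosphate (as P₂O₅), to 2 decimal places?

option A: P₂O₅ per bag = 25 × 46% = 11.5 kg; cost = 85.26 / 11.5 = €7.4139/kg P₂O₅.
option B: P₂O₅ per bag = 25 × 46% = 11.5 kg; cost = 89.98 / 11.5 = €7.8243/kg P₂O₅.
option A is cheaper.

€7.41 per kg P₂O₅ (option A)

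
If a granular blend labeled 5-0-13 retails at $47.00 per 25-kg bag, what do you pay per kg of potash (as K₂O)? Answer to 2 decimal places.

K₂O in bag = 25 × 13% = 3.25 kg.
Cost per kg K₂O = $47.00 / 3.25 = $14.4615.

$14.46 per kg K₂O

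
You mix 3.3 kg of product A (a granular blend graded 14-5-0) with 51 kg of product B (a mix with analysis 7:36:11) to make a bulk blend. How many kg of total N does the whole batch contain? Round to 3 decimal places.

N mass = 14%×3.3 + 7%×51 = 4.032 kg.

4.032 kg N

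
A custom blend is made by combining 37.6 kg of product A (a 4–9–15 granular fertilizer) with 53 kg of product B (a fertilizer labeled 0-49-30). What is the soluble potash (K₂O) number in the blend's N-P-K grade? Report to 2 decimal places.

Total mass = 37.6 + 53 = 90.6 kg.
K₂O mass = 15%×37.6 + 30%×53 = 21.54 kg.
% K₂O = 21.54 / 90.6 = 23.7748%.

23.77% K₂O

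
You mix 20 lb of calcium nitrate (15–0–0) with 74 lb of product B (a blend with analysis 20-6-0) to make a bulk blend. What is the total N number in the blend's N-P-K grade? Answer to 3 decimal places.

Total mass = 20 + 74 = 94 lb.
N mass = 15%×20 + 20%×74 = 17.8 lb.
% N = 17.8 / 94 = 18.9362%.

18.936% N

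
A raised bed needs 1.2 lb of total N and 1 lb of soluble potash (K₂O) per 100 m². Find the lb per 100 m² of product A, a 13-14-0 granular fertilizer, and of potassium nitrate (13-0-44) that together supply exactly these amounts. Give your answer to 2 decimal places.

Per-100 m² balance (a = product A, b = potassium nitrate):
N: 0.13·a + 0.13·b = 1.2
K₂O: 0·a + 0.44·b = 1
Solving simultaneously: a = 6.95804, b = 2.27273.

6.96 lb product A, 2.27 lb potassium nitrate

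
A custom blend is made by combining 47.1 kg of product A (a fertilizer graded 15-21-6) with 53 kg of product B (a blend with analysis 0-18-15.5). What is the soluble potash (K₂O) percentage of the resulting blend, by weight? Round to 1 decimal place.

Total mass = 47.1 + 53 = 100.1 kg.
K₂O mass = 6%×47.1 + 15.5%×53 = 11.041 kg.
% K₂O = 11.041 / 100.1 = 11.03%.

11.0% K₂O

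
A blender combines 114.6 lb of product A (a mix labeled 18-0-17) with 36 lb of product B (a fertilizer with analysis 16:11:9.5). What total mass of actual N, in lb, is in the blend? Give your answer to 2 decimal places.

N mass = 18%×114.6 + 16%×36 = 26.388 lb.

26.39 lb N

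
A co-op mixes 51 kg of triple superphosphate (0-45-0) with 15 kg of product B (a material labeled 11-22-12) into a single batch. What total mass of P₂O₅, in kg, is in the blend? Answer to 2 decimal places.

P₂O₅ mass = 45%×51 + 22%×15 = 26.25 kg.

26.25 kg P₂O₅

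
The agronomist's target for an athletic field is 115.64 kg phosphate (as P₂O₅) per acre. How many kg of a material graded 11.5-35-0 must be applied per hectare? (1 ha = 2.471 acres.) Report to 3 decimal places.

Product per acre = 115.64 / 35% = 330.4 kg.
Convert to per hectare: 330.4 × 2.471 = 816.4184 kg.

816.418 kg of product per hectare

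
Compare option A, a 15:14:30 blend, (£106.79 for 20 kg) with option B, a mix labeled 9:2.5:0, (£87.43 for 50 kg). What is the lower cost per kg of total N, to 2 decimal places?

£19.43 per kg N (option B)

option A: N per bag = 20 × 15% = 3 kg; cost = 106.79 / 3 = £35.5967/kg N.
option B: N per bag = 50 × 9% = 4.5 kg; cost = 87.43 / 4.5 = £19.4289/kg N.
option B is cheaper.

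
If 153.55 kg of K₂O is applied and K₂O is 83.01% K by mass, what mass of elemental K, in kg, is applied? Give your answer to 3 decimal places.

127.462 kg K

K = 153.55 × 0.8301 = 127.4619 kg.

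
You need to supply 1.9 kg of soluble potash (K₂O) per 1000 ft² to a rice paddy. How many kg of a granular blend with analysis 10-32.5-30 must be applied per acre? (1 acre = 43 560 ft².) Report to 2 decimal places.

275.88 kg of product per acre

Product per 1000 ft² = 1.9 / 30% = 6.33333 kg.
Convert to per acre: 6.33333 × 43.56 = 275.88 kg.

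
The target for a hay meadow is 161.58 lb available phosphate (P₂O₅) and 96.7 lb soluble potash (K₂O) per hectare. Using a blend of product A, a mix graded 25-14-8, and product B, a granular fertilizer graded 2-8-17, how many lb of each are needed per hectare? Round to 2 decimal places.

1134.06 lb product A, 35.15 lb product B

With a, b = lb per hectare of product A and product B:
P₂O₅: 0.14·a + 0.08·b = 161.58
K₂O: 0.08·a + 0.17·b = 96.7
Eliminate b: (row1) − 0.08/0.17·(row2) → 0.102353·a = 116.074, so a = 1134.057.
Then b = (96.7 − 0.08·1134.057) / 0.17 = 35.1494.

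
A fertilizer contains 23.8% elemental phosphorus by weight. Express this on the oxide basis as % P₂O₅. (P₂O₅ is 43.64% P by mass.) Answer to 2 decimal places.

%P₂O₅ = 23.8 / 0.4364 = 54.5371%.

54.54% P₂O₅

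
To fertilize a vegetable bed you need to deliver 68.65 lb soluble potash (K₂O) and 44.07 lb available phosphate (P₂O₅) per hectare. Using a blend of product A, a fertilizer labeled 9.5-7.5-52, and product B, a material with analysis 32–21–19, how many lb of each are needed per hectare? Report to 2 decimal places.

63.65 lb product A, 187.13 lb product B

With a, b = lb per hectare of product A and product B:
K₂O: 0.52·a + 0.19·b = 68.65
P₂O₅: 0.075·a + 0.21·b = 44.07
Eliminate a: (row1) − 0.52/0.075·(row2) → -1.266·b = -236.902, so b = 187.126.
Back-substitute: a = (68.65 − 0.19·187.126) / 0.52 = 63.6461.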